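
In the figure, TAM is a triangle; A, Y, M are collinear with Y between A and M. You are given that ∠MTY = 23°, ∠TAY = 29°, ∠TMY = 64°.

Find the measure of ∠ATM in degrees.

1. ∠MAT = 29°  [Y on ray AM]
2. ∠AMT = 64°  [Y on ray MA]
3. ∠ATM = 87°  [△TAM]

∠ATM = 87°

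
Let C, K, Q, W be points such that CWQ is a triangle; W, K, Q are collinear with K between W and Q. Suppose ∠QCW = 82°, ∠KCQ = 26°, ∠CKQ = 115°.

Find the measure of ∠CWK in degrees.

∠CWK = 59°

1. ∠CQK = 39°  [△CKQ]
2. ∠CQW = 39°  [K on ray QW]
3. ∠CWQ = 59°  [△CWQ]
4. ∠CWK = 59°  [K on ray WQ]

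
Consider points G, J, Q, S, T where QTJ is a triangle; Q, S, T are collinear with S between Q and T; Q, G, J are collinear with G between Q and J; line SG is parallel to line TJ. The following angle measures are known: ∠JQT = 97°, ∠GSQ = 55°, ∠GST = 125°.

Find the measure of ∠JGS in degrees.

∠JGS = 152°

1. ∠GQS = 97°  [S on QT, G on QJ]
2. ∠QGS = 28°  [△QSG]
3. ∠JGS = 152°  [linear pair at G on QJ]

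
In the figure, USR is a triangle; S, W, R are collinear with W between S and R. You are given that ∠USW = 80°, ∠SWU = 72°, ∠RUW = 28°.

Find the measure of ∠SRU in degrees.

∠SRU = 44°

1. ∠RWU = 108°  [linear pair at W on SR]
2. ∠URW = 44°  [△UWR]
3. ∠SRU = 44°  [W on ray RS]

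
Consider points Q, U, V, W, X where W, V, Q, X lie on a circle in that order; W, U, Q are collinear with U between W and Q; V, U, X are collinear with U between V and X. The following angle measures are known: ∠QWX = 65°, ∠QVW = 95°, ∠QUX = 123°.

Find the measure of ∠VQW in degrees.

1. ∠QVX = 65°  [same arc QX]
2. ∠VUW = 123°  [vertical angles at U]
3. ∠QUV = 57°  [linear pair at U on WQ]
4. ∠VQW = 58°  [△VUQ]

∠VQW = 58°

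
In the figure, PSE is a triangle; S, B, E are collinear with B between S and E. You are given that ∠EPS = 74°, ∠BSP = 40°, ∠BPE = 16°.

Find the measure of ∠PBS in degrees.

1. ∠ESP = 40°  [B on ray SE]
2. ∠PES = 66°  [△PSE]
3. ∠BEP = 66°  [B on ray ES]
4. ∠EBP = 98°  [△PBE]
5. ∠PBS = 82°  [linear pair at B on SE]

∠PBS = 82°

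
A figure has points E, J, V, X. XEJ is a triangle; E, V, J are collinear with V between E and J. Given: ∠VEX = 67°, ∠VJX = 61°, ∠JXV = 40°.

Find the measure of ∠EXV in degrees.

∠EXV = 12°

1. ∠JVX = 79°  [△XVJ]
2. ∠EVX = 101°  [linear pair at V on EJ]
3. ∠EXV = 12°  [△XEV]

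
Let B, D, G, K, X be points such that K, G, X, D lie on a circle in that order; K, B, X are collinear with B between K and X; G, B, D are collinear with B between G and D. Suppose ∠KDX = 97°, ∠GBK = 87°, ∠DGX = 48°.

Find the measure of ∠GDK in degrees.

1. ∠DBX = 87°  [vertical angles at B]
2. ∠DKX = 48°  [same arc XD]
3. ∠DBK = 93°  [linear pair at B on KX]
4. ∠GDK = 39°  [△KBD]

∠GDK = 39°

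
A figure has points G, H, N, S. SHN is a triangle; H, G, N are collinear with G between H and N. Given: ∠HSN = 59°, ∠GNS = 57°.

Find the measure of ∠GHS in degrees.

1. ∠HNS = 57°  [G on ray NH]
2. ∠NHS = 64°  [△SHN]
3. ∠GHS = 64°  [G on ray HN]

∠GHS = 64°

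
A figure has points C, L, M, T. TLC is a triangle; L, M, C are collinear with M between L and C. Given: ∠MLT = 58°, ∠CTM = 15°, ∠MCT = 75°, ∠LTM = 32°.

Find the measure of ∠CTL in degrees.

∠CTL = 47°

1. ∠CLT = 58°  [M on ray LC]
2. ∠LCT = 75°  [M on ray CL]
3. ∠CTL = 47°  [△TLC]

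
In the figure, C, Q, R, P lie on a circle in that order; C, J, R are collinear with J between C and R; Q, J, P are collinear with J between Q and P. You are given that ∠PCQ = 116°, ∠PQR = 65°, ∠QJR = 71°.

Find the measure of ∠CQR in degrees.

∠CQR = 85°

1. ∠PRQ = 64°  [cyclic CQRP, opposite ∠C+∠R]
2. ∠QPR = 51°  [△QRP]
3. ∠CRQ = 44°  [△QJR]
4. ∠QCR = 51°  [same arc QR]
5. ∠CQR = 85°  [△CQR]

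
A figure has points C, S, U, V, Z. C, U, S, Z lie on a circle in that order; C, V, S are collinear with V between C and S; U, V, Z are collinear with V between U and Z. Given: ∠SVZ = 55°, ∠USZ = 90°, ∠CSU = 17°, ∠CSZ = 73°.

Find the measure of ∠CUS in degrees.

∠CUS = 111°

1. ∠CVU = 55°  [vertical angles at V]
2. ∠CUZ = 73°  [same arc CZ]
3. ∠SCU = 52°  [△CVU]
4. ∠CUS = 111°  [△CUS]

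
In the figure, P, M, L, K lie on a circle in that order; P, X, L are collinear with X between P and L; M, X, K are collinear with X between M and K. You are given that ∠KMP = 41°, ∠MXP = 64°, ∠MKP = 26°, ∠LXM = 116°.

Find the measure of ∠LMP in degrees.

1. ∠LPM = 75°  [△PXM]
2. ∠MLP = 26°  [same arc PM]
3. ∠LMP = 79°  [△PML]

∠LMP = 79°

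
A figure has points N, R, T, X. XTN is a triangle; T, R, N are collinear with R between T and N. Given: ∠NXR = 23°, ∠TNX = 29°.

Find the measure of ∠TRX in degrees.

∠TRX = 52°

1. ∠RNX = 29°  [R on ray NT]
2. ∠NRX = 128°  [△XRN]
3. ∠TRX = 52°  [linear pair at R on TN]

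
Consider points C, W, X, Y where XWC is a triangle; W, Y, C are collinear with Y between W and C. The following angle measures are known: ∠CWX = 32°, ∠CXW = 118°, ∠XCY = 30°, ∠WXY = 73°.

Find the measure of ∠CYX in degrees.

∠CYX = 105°

1. ∠XWY = 32°  [Y on ray WC]
2. ∠WYX = 75°  [△XWY]
3. ∠CYX = 105°  [linear pair at Y on WC]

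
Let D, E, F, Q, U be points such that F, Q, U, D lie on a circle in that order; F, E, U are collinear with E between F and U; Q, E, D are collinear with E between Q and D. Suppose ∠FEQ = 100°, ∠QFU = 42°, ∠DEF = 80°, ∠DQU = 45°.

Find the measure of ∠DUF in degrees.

1. ∠DEU = 100°  [vertical angles at E]
2. ∠QDU = 42°  [same arc QU]
3. ∠DUF = 38°  [△UED]

∠DUF = 38°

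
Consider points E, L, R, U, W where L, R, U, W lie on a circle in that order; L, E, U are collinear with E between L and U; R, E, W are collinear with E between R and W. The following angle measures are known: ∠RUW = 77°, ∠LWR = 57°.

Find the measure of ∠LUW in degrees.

∠LUW = 20°

1. ∠RLW = 103°  [cyclic LRUW, opposite ∠L+∠U]
2. ∠LRW = 20°  [△LRW]
3. ∠LUW = 20°  [same arc LW]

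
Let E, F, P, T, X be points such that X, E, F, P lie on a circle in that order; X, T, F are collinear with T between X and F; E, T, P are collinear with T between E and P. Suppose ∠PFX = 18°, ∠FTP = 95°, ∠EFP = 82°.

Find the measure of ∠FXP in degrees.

∠FXP = 31°

1. ∠PEX = 18°  [same arc XP]
2. ∠PTX = 85°  [linear pair at T on XF]
3. ∠EXP = 98°  [cyclic XEFP, opposite ∠X+∠F]
4. ∠EPX = 64°  [△XEP]
5. ∠FXP = 31°  [△XTP]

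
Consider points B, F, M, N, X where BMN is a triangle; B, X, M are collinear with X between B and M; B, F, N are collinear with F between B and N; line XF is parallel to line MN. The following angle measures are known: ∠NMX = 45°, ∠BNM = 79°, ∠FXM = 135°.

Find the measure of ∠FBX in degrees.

1. ∠BMN = 45°  [X on ray MB]
2. ∠MBN = 56°  [△BMN]
3. ∠FBX = 56°  [X on BM, F on BN]

∠FBX = 56°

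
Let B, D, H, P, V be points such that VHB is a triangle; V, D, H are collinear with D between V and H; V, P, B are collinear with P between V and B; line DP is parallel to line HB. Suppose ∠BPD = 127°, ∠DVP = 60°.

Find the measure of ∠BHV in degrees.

1. ∠DPV = 53°  [linear pair at P on VB]
2. ∠PDV = 67°  [△VDP]
3. ∠BHV = 67°  [DP∥HB, corresponding at D]

∠BHV = 67°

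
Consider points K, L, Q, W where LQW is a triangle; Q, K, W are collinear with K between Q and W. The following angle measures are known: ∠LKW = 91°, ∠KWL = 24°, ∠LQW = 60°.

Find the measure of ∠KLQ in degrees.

∠KLQ = 31°

1. ∠LKQ = 89°  [linear pair at K on QW]
2. ∠KQL = 60°  [K on ray QW]
3. ∠KLQ = 31°  [△LQK]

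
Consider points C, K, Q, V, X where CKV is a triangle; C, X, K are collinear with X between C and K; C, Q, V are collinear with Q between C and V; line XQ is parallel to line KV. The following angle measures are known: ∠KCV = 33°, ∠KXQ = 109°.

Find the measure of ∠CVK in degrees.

1. ∠QCX = 33°  [X on CK, Q on CV]
2. ∠CXQ = 71°  [linear pair at X on CK]
3. ∠CQX = 76°  [△CXQ]
4. ∠CVK = 76°  [XQ∥KV, corresponding at Q]

∠CVK = 76°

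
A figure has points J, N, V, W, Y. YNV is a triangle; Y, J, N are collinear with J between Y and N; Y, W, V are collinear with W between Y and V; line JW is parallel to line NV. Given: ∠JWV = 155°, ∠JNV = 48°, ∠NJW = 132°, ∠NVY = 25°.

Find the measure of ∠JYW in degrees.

1. ∠JWY = 25°  [linear pair at W on YV]
2. ∠WJY = 48°  [linear pair at J on YN]
3. ∠JYW = 107°  [△YJW]

∠JYW = 107°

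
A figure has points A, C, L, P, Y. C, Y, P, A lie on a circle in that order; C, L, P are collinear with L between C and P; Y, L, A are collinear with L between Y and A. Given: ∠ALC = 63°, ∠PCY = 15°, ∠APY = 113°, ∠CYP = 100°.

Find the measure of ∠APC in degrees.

∠APC = 48°

1. ∠ALP = 117°  [linear pair at L on CP]
2. ∠PAY = 15°  [same arc YP]
3. ∠APC = 48°  [△PLA]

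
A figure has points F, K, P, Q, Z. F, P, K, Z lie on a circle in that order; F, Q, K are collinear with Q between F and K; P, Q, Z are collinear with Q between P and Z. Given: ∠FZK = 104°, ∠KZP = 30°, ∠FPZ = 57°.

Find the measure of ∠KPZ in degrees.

1. ∠FPK = 76°  [cyclic FPKZ, opposite ∠P+∠Z]
2. ∠KFP = 30°  [same arc PK]
3. ∠FQP = 93°  [△FQP]
4. ∠FKP = 74°  [△FPK]
5. ∠KQP = 87°  [linear pair at Q on FK]
6. ∠KPZ = 19°  [△PQK]

∠KPZ = 19°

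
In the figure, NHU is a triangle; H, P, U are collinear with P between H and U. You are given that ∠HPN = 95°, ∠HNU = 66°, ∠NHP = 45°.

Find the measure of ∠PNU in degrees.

∠PNU = 26°

1. ∠NPU = 85°  [linear pair at P on HU]
2. ∠NHU = 45°  [P on ray HU]
3. ∠HUN = 69°  [△NHU]
4. ∠NUP = 69°  [P on ray UH]
5. ∠PNU = 26°  [△NPU]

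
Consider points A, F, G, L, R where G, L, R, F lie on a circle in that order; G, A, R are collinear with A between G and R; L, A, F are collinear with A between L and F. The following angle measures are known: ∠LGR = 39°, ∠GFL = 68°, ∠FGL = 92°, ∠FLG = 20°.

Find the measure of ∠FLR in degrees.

1. ∠LFR = 39°  [same arc LR]
2. ∠FRL = 88°  [cyclic GLRF, opposite ∠G+∠R]
3. ∠FLR = 53°  [△LRF]

∠FLR = 53°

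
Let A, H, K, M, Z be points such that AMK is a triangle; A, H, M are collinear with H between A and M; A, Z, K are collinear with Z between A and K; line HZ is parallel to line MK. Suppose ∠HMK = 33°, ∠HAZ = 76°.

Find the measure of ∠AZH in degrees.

1. ∠AMK = 33°  [H on ray MA]
2. ∠KAM = 76°  [H on AM, Z on AK]
3. ∠AKM = 71°  [△AMK]
4. ∠AZH = 71°  [HZ∥MK, corresponding at Z]

∠AZH = 71°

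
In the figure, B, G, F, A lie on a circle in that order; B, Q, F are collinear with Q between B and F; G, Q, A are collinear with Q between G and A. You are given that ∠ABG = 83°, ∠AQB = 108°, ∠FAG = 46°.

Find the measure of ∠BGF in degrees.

1. ∠AFG = 97°  [cyclic BGFA, opposite ∠B+∠F]
2. ∠FQG = 108°  [vertical angles at Q]
3. ∠FBG = 46°  [same arc GF]
4. ∠AGF = 37°  [△GFA]
5. ∠BFG = 35°  [△GQF]
6. ∠BGF = 99°  [△BGF]

∠BGF = 99°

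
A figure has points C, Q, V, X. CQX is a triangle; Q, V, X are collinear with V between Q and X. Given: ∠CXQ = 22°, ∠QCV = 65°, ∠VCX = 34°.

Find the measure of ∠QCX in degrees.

∠QCX = 99°

1. ∠CXV = 22°  [V on ray XQ]
2. ∠CVX = 124°  [△CVX]
3. ∠CVQ = 56°  [linear pair at V on QX]
4. ∠CQV = 59°  [△CQV]
5. ∠CQX = 59°  [V on ray QX]
6. ∠QCX = 99°  [△CQX]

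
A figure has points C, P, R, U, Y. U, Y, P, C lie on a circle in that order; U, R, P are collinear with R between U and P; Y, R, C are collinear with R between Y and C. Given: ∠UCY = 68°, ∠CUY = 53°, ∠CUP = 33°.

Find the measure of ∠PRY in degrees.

∠PRY = 79°

1. ∠UPY = 68°  [same arc UY]
2. ∠CYP = 33°  [same arc PC]
3. ∠PRY = 79°  [△YRP]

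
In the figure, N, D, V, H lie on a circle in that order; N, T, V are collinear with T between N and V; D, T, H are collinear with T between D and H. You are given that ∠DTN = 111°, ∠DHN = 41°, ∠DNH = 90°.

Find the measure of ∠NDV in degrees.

1. ∠DVN = 41°  [same arc ND]
2. ∠HDN = 49°  [△NDH]
3. ∠DNV = 20°  [△NTD]
4. ∠NDV = 119°  [△NDV]

∠NDV = 119°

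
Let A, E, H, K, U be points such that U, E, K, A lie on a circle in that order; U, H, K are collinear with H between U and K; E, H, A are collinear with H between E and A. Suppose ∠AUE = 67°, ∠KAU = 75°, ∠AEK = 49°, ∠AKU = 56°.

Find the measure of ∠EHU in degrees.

∠EHU = 106°

1. ∠AKE = 113°  [cyclic UEKA, opposite ∠U+∠K]
2. ∠EAK = 18°  [△EKA]
3. ∠AEU = 56°  [same arc UA]
4. ∠EUK = 18°  [same arc EK]
5. ∠EHU = 106°  [△UHE]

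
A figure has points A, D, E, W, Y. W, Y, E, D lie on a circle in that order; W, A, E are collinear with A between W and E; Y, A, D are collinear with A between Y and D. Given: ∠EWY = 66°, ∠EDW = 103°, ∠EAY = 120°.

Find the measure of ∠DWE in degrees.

∠DWE = 23°

1. ∠EYW = 77°  [cyclic WYED, opposite ∠Y+∠D]
2. ∠DAW = 120°  [vertical angles at A]
3. ∠WEY = 37°  [△WYE]
4. ∠WDY = 37°  [same arc WY]
5. ∠DWE = 23°  [△WAD]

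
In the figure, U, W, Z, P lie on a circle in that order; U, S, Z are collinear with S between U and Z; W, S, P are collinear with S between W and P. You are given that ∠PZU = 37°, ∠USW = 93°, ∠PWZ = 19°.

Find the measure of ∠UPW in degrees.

∠UPW = 74°

1. ∠PSZ = 93°  [vertical angles at S]
2. ∠PUZ = 19°  [same arc ZP]
3. ∠PSU = 87°  [linear pair at S on UZ]
4. ∠UPW = 74°  [△USP]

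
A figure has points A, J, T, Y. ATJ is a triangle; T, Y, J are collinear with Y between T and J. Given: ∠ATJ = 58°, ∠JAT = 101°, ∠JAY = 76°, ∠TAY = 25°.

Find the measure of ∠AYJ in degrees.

1. ∠ATY = 58°  [Y on ray TJ]
2. ∠AYT = 97°  [△ATY]
3. ∠AYJ = 83°  [linear pair at Y on TJ]

∠AYJ = 83°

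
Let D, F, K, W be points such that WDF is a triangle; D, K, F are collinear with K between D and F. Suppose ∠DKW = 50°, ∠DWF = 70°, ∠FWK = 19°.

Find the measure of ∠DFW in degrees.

1. ∠FKW = 130°  [linear pair at K on DF]
2. ∠KFW = 31°  [△WKF]
3. ∠DFW = 31°  [K on ray FD]

∠DFW = 31°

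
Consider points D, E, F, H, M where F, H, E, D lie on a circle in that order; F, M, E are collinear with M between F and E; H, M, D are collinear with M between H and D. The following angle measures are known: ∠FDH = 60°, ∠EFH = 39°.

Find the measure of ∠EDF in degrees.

1. ∠FEH = 60°  [same arc FH]
2. ∠EHF = 81°  [△FHE]
3. ∠EDF = 99°  [cyclic FHED, opposite ∠H+∠D]

∠EDF = 99°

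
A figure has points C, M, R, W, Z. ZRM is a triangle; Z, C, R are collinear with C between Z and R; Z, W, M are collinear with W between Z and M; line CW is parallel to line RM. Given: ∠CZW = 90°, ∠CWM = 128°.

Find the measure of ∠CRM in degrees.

∠CRM = 38°

1. ∠CWZ = 52°  [linear pair at W on ZM]
2. ∠WCZ = 38°  [△ZCW]
3. ∠RCW = 142°  [linear pair at C on ZR]
4. ∠CRM = 38°  [CW∥RM, co-interior at R–C]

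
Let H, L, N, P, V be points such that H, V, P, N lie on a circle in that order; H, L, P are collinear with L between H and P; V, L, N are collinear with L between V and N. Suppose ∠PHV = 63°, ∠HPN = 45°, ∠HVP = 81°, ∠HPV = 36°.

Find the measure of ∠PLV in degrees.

∠PLV = 108°

1. ∠HVN = 45°  [same arc HN]
2. ∠HLV = 72°  [△HLV]
3. ∠PLV = 108°  [linear pair at L on HP]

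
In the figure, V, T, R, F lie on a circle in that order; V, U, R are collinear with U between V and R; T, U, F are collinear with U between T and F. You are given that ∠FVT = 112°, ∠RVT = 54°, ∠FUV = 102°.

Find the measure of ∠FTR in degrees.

1. ∠FRT = 68°  [cyclic VTRF, opposite ∠V+∠R]
2. ∠RFT = 54°  [same arc TR]
3. ∠FTR = 58°  [△TRF]

∠FTR = 58°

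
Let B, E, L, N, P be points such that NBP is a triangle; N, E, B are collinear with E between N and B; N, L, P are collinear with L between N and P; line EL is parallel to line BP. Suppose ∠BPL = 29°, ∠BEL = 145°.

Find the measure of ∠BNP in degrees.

∠BNP = 116°

1. ∠BPN = 29°  [L on ray PN]
2. ∠LEN = 35°  [linear pair at E on NB]
3. ∠ELN = 29°  [EL∥BP, corresponding at L]
4. ∠ENL = 116°  [△NEL]
5. ∠BNP = 116°  [E on NB, L on NP]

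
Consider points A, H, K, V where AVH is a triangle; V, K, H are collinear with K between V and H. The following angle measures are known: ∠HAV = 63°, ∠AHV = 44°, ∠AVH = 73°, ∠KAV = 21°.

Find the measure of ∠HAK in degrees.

∠HAK = 42°

1. ∠AHK = 44°  [K on ray HV]
2. ∠AVK = 73°  [K on ray VH]
3. ∠AKV = 86°  [△AVK]
4. ∠AKH = 94°  [linear pair at K on VH]
5. ∠HAK = 42°  [△AKH]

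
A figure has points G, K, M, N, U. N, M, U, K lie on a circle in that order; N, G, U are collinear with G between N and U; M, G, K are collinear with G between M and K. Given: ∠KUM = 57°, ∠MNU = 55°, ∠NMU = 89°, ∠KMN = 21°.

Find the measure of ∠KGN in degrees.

1. ∠KNM = 123°  [cyclic NMUK, opposite ∠N+∠U]
2. ∠NKU = 91°  [cyclic NMUK, opposite ∠M+∠K]
3. ∠KUN = 21°  [same arc NK]
4. ∠MKN = 36°  [△NMK]
5. ∠KNU = 68°  [△NUK]
6. ∠KGN = 76°  [△NGK]

∠KGN = 76°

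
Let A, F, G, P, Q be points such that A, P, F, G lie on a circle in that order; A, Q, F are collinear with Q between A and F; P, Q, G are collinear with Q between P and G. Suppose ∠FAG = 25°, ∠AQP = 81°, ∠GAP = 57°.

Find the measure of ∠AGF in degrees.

∠AGF = 88°

1. ∠FPG = 25°  [same arc FG]
2. ∠FQG = 81°  [vertical angles at Q]
3. ∠GFP = 123°  [cyclic APFG, opposite ∠A+∠F]
4. ∠FGP = 32°  [△PFG]
5. ∠AFG = 67°  [△FQG]
6. ∠AGF = 88°  [△AFG]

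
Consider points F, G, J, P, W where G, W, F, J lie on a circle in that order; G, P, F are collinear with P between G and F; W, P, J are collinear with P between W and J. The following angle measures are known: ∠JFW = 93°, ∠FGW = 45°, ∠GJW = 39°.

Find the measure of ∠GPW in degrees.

∠GPW = 81°

1. ∠JGW = 87°  [cyclic GWFJ, opposite ∠G+∠F]
2. ∠GWJ = 54°  [△GWJ]
3. ∠GPW = 81°  [△GPW]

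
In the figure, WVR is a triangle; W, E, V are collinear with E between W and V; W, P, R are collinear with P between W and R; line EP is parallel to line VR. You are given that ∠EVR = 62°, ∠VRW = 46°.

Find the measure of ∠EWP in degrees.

∠EWP = 72°

1. ∠RVW = 62°  [E on ray VW]
2. ∠RWV = 72°  [△WVR]
3. ∠EWP = 72°  [E on WV, P on WR]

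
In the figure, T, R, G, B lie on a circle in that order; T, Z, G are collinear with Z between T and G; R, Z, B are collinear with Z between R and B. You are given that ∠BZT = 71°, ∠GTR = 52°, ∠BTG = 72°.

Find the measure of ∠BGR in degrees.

1. ∠GBR = 52°  [same arc RG]
2. ∠BRG = 72°  [same arc GB]
3. ∠BGR = 56°  [△RGB]

∠BGR = 56°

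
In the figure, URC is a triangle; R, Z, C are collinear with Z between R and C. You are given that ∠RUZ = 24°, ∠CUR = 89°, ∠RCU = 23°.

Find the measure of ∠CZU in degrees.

∠CZU = 92°

1. ∠CRU = 68°  [△URC]
2. ∠URZ = 68°  [Z on ray RC]
3. ∠RZU = 88°  [△URZ]
4. ∠CZU = 92°  [linear pair at Z on RC]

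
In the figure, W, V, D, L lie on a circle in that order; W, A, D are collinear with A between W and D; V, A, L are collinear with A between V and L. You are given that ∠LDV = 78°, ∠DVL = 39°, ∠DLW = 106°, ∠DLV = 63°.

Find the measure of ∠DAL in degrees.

∠DAL = 82°

1. ∠DWL = 39°  [same arc DL]
2. ∠LDW = 35°  [△WDL]
3. ∠DAL = 82°  [△DAL]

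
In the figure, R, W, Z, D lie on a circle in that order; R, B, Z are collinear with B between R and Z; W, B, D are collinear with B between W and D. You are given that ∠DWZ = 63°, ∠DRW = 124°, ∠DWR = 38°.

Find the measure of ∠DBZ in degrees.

∠DBZ = 81°

1. ∠DZW = 56°  [cyclic RWZD, opposite ∠R+∠Z]
2. ∠DZR = 38°  [same arc RD]
3. ∠WDZ = 61°  [△WZD]
4. ∠DBZ = 81°  [△ZBD]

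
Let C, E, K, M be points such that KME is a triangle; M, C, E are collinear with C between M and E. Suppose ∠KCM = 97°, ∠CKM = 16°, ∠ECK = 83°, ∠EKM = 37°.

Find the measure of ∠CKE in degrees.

1. ∠CMK = 67°  [△KMC]
2. ∠EMK = 67°  [C on ray ME]
3. ∠KEM = 76°  [△KME]
4. ∠CEK = 76°  [C on ray EM]
5. ∠CKE = 21°  [△KCE]

∠CKE = 21°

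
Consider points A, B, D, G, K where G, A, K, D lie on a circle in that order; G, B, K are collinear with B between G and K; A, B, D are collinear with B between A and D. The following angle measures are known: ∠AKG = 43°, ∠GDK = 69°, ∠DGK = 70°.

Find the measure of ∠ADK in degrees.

∠ADK = 26°

1. ∠GAK = 111°  [cyclic GAKD, opposite ∠A+∠D]
2. ∠AGK = 26°  [△GAK]
3. ∠ADK = 26°  [same arc AK]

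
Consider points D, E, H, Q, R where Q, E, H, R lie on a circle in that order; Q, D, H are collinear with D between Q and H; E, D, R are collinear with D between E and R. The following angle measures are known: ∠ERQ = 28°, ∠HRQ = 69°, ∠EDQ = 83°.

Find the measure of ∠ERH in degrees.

1. ∠EHQ = 28°  [same arc QE]
2. ∠HEQ = 111°  [cyclic QEHR, opposite ∠E+∠R]
3. ∠EQH = 41°  [△QEH]
4. ∠ERH = 41°  [same arc EH]

∠ERH = 41°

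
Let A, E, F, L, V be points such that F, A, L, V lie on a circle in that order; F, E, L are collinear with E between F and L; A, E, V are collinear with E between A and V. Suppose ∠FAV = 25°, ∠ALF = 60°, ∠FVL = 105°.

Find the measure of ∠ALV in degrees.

1. ∠AVF = 60°  [same arc FA]
2. ∠AFV = 95°  [△FAV]
3. ∠ALV = 85°  [cyclic FALV, opposite ∠F+∠L]

∠ALV = 85°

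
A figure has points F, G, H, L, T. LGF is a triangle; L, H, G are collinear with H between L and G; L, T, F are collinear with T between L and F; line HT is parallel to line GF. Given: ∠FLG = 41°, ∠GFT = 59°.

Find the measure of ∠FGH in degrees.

∠FGH = 80°

1. ∠GFL = 59°  [T on ray FL]
2. ∠FGL = 80°  [△LGF]
3. ∠FGH = 80°  [H on ray GL]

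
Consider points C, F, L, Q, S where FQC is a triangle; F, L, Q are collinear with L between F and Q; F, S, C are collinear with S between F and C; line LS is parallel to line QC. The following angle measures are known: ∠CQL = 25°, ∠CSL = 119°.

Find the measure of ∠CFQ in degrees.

∠CFQ = 94°

1. ∠CQF = 25°  [L on ray QF]
2. ∠FSL = 61°  [linear pair at S on FC]
3. ∠FLS = 25°  [LS∥QC, corresponding at L]
4. ∠LFS = 94°  [△FLS]
5. ∠CFQ = 94°  [L on FQ, S on FC]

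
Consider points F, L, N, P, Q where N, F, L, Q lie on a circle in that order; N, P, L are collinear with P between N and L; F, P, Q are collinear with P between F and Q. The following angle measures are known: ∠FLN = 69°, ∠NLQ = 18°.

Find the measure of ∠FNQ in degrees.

∠FNQ = 93°

1. ∠FQN = 69°  [same arc NF]
2. ∠NFQ = 18°  [same arc NQ]
3. ∠FNQ = 93°  [△NFQ]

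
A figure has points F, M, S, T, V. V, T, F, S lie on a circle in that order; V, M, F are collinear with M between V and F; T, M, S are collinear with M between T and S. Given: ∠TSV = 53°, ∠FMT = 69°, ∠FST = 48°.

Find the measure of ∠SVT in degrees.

∠SVT = 106°

1. ∠TFV = 53°  [same arc VT]
2. ∠FTS = 58°  [△TMF]
3. ∠SFT = 74°  [△TFS]
4. ∠SVT = 106°  [cyclic VTFS, opposite ∠V+∠F]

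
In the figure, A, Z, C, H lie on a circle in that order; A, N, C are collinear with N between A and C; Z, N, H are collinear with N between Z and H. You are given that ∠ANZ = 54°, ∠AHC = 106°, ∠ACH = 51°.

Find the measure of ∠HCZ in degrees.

∠HCZ = 82°

1. ∠CNH = 54°  [vertical angles at N]
2. ∠CAH = 23°  [△ACH]
3. ∠CHZ = 75°  [△CNH]
4. ∠CZH = 23°  [same arc CH]
5. ∠HCZ = 82°  [△ZCH]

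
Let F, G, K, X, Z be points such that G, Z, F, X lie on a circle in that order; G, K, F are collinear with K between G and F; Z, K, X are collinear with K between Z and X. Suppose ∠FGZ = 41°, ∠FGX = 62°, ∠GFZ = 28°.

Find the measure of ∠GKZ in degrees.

1. ∠FZX = 62°  [same arc FX]
2. ∠FKZ = 90°  [△ZKF]
3. ∠GKZ = 90°  [linear pair at K on GF]

∠GKZ = 90°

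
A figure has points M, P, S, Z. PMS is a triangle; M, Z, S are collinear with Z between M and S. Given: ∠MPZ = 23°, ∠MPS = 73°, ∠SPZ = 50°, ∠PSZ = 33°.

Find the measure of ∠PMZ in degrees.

1. ∠PZS = 97°  [△PZS]
2. ∠MZP = 83°  [linear pair at Z on MS]
3. ∠PMZ = 74°  [△PMZ]

∠PMZ = 74°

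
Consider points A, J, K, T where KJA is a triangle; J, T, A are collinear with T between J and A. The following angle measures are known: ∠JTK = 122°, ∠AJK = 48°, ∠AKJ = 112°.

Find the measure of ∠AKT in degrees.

∠AKT = 102°

1. ∠ATK = 58°  [linear pair at T on JA]
2. ∠JAK = 20°  [△KJA]
3. ∠KAT = 20°  [T on ray AJ]
4. ∠AKT = 102°  [△KTA]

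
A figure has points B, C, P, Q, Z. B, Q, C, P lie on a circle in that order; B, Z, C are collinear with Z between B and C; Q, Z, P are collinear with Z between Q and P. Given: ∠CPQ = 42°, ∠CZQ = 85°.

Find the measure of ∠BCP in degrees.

∠BCP = 43°

1. ∠CBQ = 42°  [same arc QC]
2. ∠BZQ = 95°  [linear pair at Z on BC]
3. ∠BQP = 43°  [△BZQ]
4. ∠BCP = 43°  [same arc BP]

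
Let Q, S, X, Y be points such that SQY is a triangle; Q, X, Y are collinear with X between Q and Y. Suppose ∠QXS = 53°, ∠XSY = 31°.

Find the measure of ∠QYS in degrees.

∠QYS = 22°

1. ∠SXY = 127°  [linear pair at X on QY]
2. ∠SYX = 22°  [△SXY]
3. ∠QYS = 22°  [X on ray YQ]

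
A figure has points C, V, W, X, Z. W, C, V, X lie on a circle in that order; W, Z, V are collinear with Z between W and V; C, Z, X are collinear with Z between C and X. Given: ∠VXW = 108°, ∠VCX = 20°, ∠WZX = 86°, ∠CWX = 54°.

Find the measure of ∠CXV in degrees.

1. ∠VWX = 20°  [same arc VX]
2. ∠VZX = 94°  [linear pair at Z on WV]
3. ∠WVX = 52°  [△WVX]
4. ∠CXV = 34°  [△VZX]

∠CXV = 34°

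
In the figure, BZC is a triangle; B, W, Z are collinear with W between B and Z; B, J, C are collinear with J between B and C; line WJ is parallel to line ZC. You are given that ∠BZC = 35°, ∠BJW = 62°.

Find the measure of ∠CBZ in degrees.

1. ∠BWJ = 35°  [WJ∥ZC, corresponding at W]
2. ∠JBW = 83°  [△BWJ]
3. ∠CBZ = 83°  [W on BZ, J on BC]

∠CBZ = 83°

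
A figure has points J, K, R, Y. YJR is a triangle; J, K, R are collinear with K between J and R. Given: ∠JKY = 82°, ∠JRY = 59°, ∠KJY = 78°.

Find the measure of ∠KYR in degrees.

1. ∠RKY = 98°  [linear pair at K on JR]
2. ∠KRY = 59°  [K on ray RJ]
3. ∠KYR = 23°  [△YKR]

∠KYR = 23°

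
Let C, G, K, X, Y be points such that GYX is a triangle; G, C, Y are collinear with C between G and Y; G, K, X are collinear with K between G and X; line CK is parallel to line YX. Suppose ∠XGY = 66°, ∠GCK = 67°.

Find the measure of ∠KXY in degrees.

∠KXY = 47°

1. ∠CGK = 66°  [C on GY, K on GX]
2. ∠CKG = 47°  [△GCK]
3. ∠CKX = 133°  [linear pair at K on GX]
4. ∠KXY = 47°  [CK∥YX, co-interior at X–K]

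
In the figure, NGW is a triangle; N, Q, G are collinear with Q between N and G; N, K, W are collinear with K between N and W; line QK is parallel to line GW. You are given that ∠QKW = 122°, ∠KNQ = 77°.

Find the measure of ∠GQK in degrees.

1. ∠NKQ = 58°  [linear pair at K on NW]
2. ∠KQN = 45°  [△NQK]
3. ∠GQK = 135°  [linear pair at Q on NG]

∠GQK = 135°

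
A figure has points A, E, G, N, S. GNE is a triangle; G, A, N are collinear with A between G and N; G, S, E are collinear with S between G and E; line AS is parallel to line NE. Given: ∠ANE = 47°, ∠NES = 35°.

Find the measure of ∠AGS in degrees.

1. ∠ENG = 47°  [A on ray NG]
2. ∠GEN = 35°  [S on ray EG]
3. ∠EGN = 98°  [△GNE]
4. ∠AGS = 98°  [A on GN, S on GE]

∠AGS = 98°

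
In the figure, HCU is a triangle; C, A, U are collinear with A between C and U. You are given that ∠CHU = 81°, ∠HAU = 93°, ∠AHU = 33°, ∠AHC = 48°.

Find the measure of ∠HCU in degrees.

1. ∠CAH = 87°  [linear pair at A on CU]
2. ∠ACH = 45°  [△HCA]
3. ∠HCU = 45°  [A on ray CU]

∠HCU = 45°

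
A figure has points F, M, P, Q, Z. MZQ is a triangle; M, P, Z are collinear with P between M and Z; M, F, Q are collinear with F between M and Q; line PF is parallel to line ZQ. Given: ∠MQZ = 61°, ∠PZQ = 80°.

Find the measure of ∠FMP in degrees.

∠FMP = 39°

1. ∠MZQ = 80°  [P on ray ZM]
2. ∠QMZ = 39°  [△MZQ]
3. ∠FMP = 39°  [P on MZ, F on MQ]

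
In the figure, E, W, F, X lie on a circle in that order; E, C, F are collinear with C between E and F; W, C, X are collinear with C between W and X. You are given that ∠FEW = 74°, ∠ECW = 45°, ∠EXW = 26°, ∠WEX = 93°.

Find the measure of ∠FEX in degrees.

1. ∠FXW = 74°  [same arc WF]
2. ∠WFX = 87°  [cyclic EWFX, opposite ∠E+∠F]
3. ∠FWX = 19°  [△WFX]
4. ∠FEX = 19°  [same arc FX]

∠FEX = 19°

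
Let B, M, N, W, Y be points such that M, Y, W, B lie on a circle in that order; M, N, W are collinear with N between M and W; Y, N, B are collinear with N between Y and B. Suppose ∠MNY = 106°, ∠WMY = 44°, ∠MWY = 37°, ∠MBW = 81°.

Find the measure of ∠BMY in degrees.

1. ∠BYM = 30°  [△MNY]
2. ∠MBY = 37°  [same arc MY]
3. ∠BMY = 113°  [△MYB]

∠BMY = 113°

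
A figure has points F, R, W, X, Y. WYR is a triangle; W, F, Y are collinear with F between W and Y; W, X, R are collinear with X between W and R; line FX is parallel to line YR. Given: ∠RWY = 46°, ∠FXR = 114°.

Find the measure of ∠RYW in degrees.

∠RYW = 68°

1. ∠FWX = 46°  [F on WY, X on WR]
2. ∠FXW = 66°  [linear pair at X on WR]
3. ∠WFX = 68°  [△WFX]
4. ∠RYW = 68°  [FX∥YR, corresponding at F]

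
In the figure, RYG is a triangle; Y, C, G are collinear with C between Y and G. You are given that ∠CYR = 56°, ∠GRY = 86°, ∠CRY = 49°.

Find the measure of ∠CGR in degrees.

1. ∠GYR = 56°  [C on ray YG]
2. ∠RGY = 38°  [△RYG]
3. ∠CGR = 38°  [C on ray GY]

∠CGR = 38°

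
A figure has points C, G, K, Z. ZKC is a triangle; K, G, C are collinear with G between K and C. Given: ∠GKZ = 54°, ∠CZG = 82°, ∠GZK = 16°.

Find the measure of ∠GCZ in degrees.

1. ∠KGZ = 110°  [△ZKG]
2. ∠CGZ = 70°  [linear pair at G on KC]
3. ∠GCZ = 28°  [△ZGC]

∠GCZ = 28°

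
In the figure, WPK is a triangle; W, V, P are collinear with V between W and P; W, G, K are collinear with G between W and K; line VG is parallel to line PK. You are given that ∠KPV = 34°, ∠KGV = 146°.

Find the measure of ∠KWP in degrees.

1. ∠KPW = 34°  [V on ray PW]
2. ∠VGW = 34°  [linear pair at G on WK]
3. ∠GVW = 34°  [VG∥PK, corresponding at V]
4. ∠GWV = 112°  [△WVG]
5. ∠KWP = 112°  [V on WP, G on WK]

∠KWP = 112°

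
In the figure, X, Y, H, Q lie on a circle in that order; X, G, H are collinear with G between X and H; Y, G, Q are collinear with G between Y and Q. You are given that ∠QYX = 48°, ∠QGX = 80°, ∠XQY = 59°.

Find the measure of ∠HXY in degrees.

1. ∠QHX = 48°  [same arc XQ]
2. ∠HGQ = 100°  [linear pair at G on XH]
3. ∠HQY = 32°  [△HGQ]
4. ∠HXY = 32°  [same arc YH]

∠HXY = 32°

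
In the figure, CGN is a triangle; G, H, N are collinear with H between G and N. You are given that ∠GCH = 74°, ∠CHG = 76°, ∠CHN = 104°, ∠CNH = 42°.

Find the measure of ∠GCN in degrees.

∠GCN = 108°

1. ∠CGH = 30°  [△CGH]
2. ∠CNG = 42°  [H on ray NG]
3. ∠CGN = 30°  [H on ray GN]
4. ∠GCN = 108°  [△CGN]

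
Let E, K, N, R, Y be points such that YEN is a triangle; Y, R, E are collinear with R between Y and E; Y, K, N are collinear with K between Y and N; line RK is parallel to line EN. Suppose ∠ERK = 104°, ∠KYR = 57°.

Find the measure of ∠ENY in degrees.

1. ∠KRY = 76°  [linear pair at R on YE]
2. ∠RKY = 47°  [△YRK]
3. ∠ENY = 47°  [RK∥EN, corresponding at K]

∠ENY = 47°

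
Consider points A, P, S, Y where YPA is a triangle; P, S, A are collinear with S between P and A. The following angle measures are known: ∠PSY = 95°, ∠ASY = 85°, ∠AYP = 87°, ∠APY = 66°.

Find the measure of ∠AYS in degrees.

∠AYS = 68°

1. ∠PAY = 27°  [△YPA]
2. ∠SAY = 27°  [S on ray AP]
3. ∠AYS = 68°  [△YSA]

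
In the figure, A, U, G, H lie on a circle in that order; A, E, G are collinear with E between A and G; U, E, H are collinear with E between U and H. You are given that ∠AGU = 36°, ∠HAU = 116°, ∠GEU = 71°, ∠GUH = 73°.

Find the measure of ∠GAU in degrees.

1. ∠AHU = 36°  [same arc AU]
2. ∠AUH = 28°  [△AUH]
3. ∠AEU = 109°  [linear pair at E on AG]
4. ∠GAU = 43°  [△AEU]

∠GAU = 43°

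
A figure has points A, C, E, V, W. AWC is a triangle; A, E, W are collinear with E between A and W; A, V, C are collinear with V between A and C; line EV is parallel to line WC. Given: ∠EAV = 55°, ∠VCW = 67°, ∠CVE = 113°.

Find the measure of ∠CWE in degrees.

∠CWE = 58°

1. ∠CAW = 55°  [E on AW, V on AC]
2. ∠ACW = 67°  [V on ray CA]
3. ∠AWC = 58°  [△AWC]
4. ∠CWE = 58°  [E on ray WA]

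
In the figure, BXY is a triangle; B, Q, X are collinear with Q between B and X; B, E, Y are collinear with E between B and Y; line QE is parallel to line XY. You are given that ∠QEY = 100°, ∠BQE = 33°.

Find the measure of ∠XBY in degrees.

1. ∠BEQ = 80°  [linear pair at E on BY]
2. ∠EBQ = 67°  [△BQE]
3. ∠XBY = 67°  [Q on BX, E on BY]

∠XBY = 67°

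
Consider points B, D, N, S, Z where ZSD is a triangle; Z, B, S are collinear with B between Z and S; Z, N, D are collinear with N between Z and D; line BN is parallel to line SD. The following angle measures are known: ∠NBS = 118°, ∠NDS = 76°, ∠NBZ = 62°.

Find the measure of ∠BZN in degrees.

∠BZN = 42°

1. ∠SDZ = 76°  [N on ray DZ]
2. ∠DSZ = 62°  [BN∥SD, corresponding at B]
3. ∠DZS = 42°  [△ZSD]
4. ∠BZN = 42°  [B on ZS, N on ZD]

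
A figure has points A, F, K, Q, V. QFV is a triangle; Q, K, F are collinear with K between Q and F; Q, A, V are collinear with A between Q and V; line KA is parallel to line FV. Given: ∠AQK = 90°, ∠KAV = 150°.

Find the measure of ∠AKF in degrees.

∠AKF = 120°

1. ∠KAQ = 30°  [linear pair at A on QV]
2. ∠AKQ = 60°  [△QKA]
3. ∠AKF = 120°  [linear pair at K on QF]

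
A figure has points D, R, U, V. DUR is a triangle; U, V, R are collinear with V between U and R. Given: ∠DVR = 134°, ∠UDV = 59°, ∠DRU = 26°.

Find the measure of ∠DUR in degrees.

1. ∠DVU = 46°  [linear pair at V on UR]
2. ∠DUV = 75°  [△DUV]
3. ∠DUR = 75°  [V on ray UR]

∠DUR = 75°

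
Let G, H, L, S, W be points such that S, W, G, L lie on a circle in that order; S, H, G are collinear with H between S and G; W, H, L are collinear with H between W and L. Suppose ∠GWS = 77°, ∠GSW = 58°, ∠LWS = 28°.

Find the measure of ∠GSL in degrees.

∠GSL = 49°

1. ∠GLS = 103°  [cyclic SWGL, opposite ∠W+∠L]
2. ∠LGS = 28°  [same arc SL]
3. ∠GSL = 49°  [△SGL]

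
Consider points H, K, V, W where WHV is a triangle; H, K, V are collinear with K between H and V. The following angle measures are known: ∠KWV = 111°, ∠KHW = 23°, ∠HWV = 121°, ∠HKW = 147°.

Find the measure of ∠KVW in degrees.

1. ∠VHW = 23°  [K on ray HV]
2. ∠HVW = 36°  [△WHV]
3. ∠KVW = 36°  [K on ray VH]

∠KVW = 36°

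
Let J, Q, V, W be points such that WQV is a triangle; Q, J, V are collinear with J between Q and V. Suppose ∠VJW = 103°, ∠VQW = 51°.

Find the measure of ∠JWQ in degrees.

∠JWQ = 52°

1. ∠QJW = 77°  [linear pair at J on QV]
2. ∠JQW = 51°  [J on ray QV]
3. ∠JWQ = 52°  [△WQJ]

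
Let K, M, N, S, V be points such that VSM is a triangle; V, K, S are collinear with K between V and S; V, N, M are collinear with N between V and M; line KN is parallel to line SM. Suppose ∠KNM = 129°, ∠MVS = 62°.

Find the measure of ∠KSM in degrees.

1. ∠KNV = 51°  [linear pair at N on VM]
2. ∠KVN = 62°  [K on VS, N on VM]
3. ∠NKV = 67°  [△VKN]
4. ∠NKS = 113°  [linear pair at K on VS]
5. ∠KSM = 67°  [KN∥SM, co-interior at S–K]

∠KSM = 67°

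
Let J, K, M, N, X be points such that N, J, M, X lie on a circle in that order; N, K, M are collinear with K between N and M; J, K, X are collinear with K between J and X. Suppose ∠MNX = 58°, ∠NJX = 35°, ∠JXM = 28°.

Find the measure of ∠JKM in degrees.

1. ∠JNM = 28°  [same arc JM]
2. ∠JKN = 117°  [△NKJ]
3. ∠JKM = 63°  [linear pair at K on NM]

∠JKM = 63°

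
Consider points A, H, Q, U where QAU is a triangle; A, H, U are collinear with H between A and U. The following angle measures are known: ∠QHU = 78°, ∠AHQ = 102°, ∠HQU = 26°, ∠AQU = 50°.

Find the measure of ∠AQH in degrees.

1. ∠HUQ = 76°  [△QHU]
2. ∠AUQ = 76°  [H on ray UA]
3. ∠QAU = 54°  [△QAU]
4. ∠HAQ = 54°  [H on ray AU]
5. ∠AQH = 24°  [△QAH]

∠AQH = 24°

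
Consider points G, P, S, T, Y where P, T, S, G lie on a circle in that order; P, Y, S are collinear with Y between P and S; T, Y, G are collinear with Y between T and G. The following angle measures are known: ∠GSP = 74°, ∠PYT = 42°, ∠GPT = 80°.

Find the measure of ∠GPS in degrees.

∠GPS = 16°

1. ∠GTP = 74°  [same arc PG]
2. ∠GYS = 42°  [vertical angles at Y]
3. ∠PGT = 26°  [△PTG]
4. ∠GYP = 138°  [linear pair at Y on PS]
5. ∠GPS = 16°  [△PYG]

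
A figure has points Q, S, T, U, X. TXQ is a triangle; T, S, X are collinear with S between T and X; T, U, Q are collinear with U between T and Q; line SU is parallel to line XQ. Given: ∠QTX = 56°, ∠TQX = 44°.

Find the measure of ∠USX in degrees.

1. ∠QXT = 80°  [△TXQ]
2. ∠TSU = 80°  [SU∥XQ, corresponding at S]
3. ∠USX = 100°  [linear pair at S on TX]

∠USX = 100°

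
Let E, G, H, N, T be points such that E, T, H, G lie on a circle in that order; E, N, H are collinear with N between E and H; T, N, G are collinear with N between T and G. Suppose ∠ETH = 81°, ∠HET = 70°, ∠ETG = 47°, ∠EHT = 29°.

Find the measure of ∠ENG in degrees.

1. ∠EGH = 99°  [cyclic ETHG, opposite ∠T+∠G]
2. ∠EHG = 47°  [same arc EG]
3. ∠EGT = 29°  [same arc ET]
4. ∠GEH = 34°  [△EHG]
5. ∠ENG = 117°  [△ENG]

∠ENG = 117°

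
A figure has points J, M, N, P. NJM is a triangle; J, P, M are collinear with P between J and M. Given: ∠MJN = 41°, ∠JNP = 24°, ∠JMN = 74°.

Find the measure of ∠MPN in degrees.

1. ∠NJP = 41°  [P on ray JM]
2. ∠JPN = 115°  [△NJP]
3. ∠MPN = 65°  [linear pair at P on JM]

∠MPN = 65°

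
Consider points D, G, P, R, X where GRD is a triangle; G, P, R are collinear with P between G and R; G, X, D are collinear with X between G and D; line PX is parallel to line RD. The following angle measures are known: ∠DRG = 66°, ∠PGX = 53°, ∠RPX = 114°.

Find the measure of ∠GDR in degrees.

1. ∠GPX = 66°  [PX∥RD, corresponding at P]
2. ∠GXP = 61°  [△GPX]
3. ∠GDR = 61°  [PX∥RD, corresponding at X]

∠GDR = 61°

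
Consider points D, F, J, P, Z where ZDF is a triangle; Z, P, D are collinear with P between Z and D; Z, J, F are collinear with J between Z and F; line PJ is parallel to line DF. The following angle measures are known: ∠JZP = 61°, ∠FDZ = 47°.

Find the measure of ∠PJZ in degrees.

1. ∠DZF = 61°  [P on ZD, J on ZF]
2. ∠DFZ = 72°  [△ZDF]
3. ∠PJZ = 72°  [PJ∥DF, corresponding at J]

∠PJZ = 72°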